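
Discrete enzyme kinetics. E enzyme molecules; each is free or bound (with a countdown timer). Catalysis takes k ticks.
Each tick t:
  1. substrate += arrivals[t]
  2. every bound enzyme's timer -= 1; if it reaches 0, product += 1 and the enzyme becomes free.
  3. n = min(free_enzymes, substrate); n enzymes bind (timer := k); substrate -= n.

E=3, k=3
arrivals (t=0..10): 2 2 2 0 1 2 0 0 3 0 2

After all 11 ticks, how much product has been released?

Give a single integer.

Answer: 9

Derivation:
t=0: arr=2 -> substrate=0 bound=2 product=0
t=1: arr=2 -> substrate=1 bound=3 product=0
t=2: arr=2 -> substrate=3 bound=3 product=0
t=3: arr=0 -> substrate=1 bound=3 product=2
t=4: arr=1 -> substrate=1 bound=3 product=3
t=5: arr=2 -> substrate=3 bound=3 product=3
t=6: arr=0 -> substrate=1 bound=3 product=5
t=7: arr=0 -> substrate=0 bound=3 product=6
t=8: arr=3 -> substrate=3 bound=3 product=6
t=9: arr=0 -> substrate=1 bound=3 product=8
t=10: arr=2 -> substrate=2 bound=3 product=9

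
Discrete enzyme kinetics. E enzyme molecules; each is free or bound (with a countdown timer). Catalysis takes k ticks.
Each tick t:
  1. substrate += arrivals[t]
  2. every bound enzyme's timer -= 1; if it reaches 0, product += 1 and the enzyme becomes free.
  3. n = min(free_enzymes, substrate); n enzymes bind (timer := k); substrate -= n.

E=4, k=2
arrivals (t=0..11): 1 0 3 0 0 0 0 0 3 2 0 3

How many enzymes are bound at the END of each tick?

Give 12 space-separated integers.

t=0: arr=1 -> substrate=0 bound=1 product=0
t=1: arr=0 -> substrate=0 bound=1 product=0
t=2: arr=3 -> substrate=0 bound=3 product=1
t=3: arr=0 -> substrate=0 bound=3 product=1
t=4: arr=0 -> substrate=0 bound=0 product=4
t=5: arr=0 -> substrate=0 bound=0 product=4
t=6: arr=0 -> substrate=0 bound=0 product=4
t=7: arr=0 -> substrate=0 bound=0 product=4
t=8: arr=3 -> substrate=0 bound=3 product=4
t=9: arr=2 -> substrate=1 bound=4 product=4
t=10: arr=0 -> substrate=0 bound=2 product=7
t=11: arr=3 -> substrate=0 bound=4 product=8

Answer: 1 1 3 3 0 0 0 0 3 4 2 4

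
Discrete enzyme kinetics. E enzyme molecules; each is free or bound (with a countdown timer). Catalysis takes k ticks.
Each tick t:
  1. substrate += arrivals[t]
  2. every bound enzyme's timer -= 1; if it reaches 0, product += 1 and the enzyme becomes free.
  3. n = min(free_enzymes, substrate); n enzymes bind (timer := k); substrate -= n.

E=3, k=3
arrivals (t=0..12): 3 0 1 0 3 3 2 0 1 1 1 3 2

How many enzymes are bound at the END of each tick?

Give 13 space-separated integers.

Answer: 3 3 3 1 3 3 3 3 3 3 3 3 3

Derivation:
t=0: arr=3 -> substrate=0 bound=3 product=0
t=1: arr=0 -> substrate=0 bound=3 product=0
t=2: arr=1 -> substrate=1 bound=3 product=0
t=3: arr=0 -> substrate=0 bound=1 product=3
t=4: arr=3 -> substrate=1 bound=3 product=3
t=5: arr=3 -> substrate=4 bound=3 product=3
t=6: arr=2 -> substrate=5 bound=3 product=4
t=7: arr=0 -> substrate=3 bound=3 product=6
t=8: arr=1 -> substrate=4 bound=3 product=6
t=9: arr=1 -> substrate=4 bound=3 product=7
t=10: arr=1 -> substrate=3 bound=3 product=9
t=11: arr=3 -> substrate=6 bound=3 product=9
t=12: arr=2 -> substrate=7 bound=3 product=10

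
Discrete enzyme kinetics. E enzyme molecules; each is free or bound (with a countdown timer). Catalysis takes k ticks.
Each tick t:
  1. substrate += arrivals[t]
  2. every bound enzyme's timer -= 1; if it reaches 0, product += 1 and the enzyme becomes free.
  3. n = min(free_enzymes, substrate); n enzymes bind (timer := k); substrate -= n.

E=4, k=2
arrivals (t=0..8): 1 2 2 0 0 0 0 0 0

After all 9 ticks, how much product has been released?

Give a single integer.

t=0: arr=1 -> substrate=0 bound=1 product=0
t=1: arr=2 -> substrate=0 bound=3 product=0
t=2: arr=2 -> substrate=0 bound=4 product=1
t=3: arr=0 -> substrate=0 bound=2 product=3
t=4: arr=0 -> substrate=0 bound=0 product=5
t=5: arr=0 -> substrate=0 bound=0 product=5
t=6: arr=0 -> substrate=0 bound=0 product=5
t=7: arr=0 -> substrate=0 bound=0 product=5
t=8: arr=0 -> substrate=0 bound=0 product=5

Answer: 5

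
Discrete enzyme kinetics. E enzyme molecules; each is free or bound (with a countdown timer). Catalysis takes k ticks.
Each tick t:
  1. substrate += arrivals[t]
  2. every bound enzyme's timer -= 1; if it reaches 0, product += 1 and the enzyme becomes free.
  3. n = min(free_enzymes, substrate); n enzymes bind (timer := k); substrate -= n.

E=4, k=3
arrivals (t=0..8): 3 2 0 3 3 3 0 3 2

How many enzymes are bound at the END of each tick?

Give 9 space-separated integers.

Answer: 3 4 4 4 4 4 4 4 4

Derivation:
t=0: arr=3 -> substrate=0 bound=3 product=0
t=1: arr=2 -> substrate=1 bound=4 product=0
t=2: arr=0 -> substrate=1 bound=4 product=0
t=3: arr=3 -> substrate=1 bound=4 product=3
t=4: arr=3 -> substrate=3 bound=4 product=4
t=5: arr=3 -> substrate=6 bound=4 product=4
t=6: arr=0 -> substrate=3 bound=4 product=7
t=7: arr=3 -> substrate=5 bound=4 product=8
t=8: arr=2 -> substrate=7 bound=4 product=8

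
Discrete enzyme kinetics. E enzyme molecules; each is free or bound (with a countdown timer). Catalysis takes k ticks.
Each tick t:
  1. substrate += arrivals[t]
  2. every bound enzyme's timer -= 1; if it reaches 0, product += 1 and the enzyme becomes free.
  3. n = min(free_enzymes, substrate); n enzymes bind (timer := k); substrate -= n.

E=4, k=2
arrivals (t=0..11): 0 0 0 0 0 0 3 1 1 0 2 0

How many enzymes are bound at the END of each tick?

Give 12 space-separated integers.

t=0: arr=0 -> substrate=0 bound=0 product=0
t=1: arr=0 -> substrate=0 bound=0 product=0
t=2: arr=0 -> substrate=0 bound=0 product=0
t=3: arr=0 -> substrate=0 bound=0 product=0
t=4: arr=0 -> substrate=0 bound=0 product=0
t=5: arr=0 -> substrate=0 bound=0 product=0
t=6: arr=3 -> substrate=0 bound=3 product=0
t=7: arr=1 -> substrate=0 bound=4 product=0
t=8: arr=1 -> substrate=0 bound=2 product=3
t=9: arr=0 -> substrate=0 bound=1 product=4
t=10: arr=2 -> substrate=0 bound=2 product=5
t=11: arr=0 -> substrate=0 bound=2 product=5

Answer: 0 0 0 0 0 0 3 4 2 1 2 2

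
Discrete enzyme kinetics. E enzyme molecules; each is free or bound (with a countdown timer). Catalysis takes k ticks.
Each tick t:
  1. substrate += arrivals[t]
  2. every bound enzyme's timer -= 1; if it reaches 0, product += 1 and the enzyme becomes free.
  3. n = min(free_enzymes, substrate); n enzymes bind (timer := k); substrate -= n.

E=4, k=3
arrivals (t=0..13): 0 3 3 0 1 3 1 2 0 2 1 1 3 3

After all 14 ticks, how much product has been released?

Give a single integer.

Answer: 15

Derivation:
t=0: arr=0 -> substrate=0 bound=0 product=0
t=1: arr=3 -> substrate=0 bound=3 product=0
t=2: arr=3 -> substrate=2 bound=4 product=0
t=3: arr=0 -> substrate=2 bound=4 product=0
t=4: arr=1 -> substrate=0 bound=4 product=3
t=5: arr=3 -> substrate=2 bound=4 product=4
t=6: arr=1 -> substrate=3 bound=4 product=4
t=7: arr=2 -> substrate=2 bound=4 product=7
t=8: arr=0 -> substrate=1 bound=4 product=8
t=9: arr=2 -> substrate=3 bound=4 product=8
t=10: arr=1 -> substrate=1 bound=4 product=11
t=11: arr=1 -> substrate=1 bound=4 product=12
t=12: arr=3 -> substrate=4 bound=4 product=12
t=13: arr=3 -> substrate=4 bound=4 product=15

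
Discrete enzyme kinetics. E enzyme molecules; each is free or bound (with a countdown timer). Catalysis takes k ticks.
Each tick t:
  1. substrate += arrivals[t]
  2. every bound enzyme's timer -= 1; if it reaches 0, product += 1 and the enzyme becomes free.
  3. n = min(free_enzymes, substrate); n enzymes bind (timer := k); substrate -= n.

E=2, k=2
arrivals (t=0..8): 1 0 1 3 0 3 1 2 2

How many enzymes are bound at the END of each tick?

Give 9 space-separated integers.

t=0: arr=1 -> substrate=0 bound=1 product=0
t=1: arr=0 -> substrate=0 bound=1 product=0
t=2: arr=1 -> substrate=0 bound=1 product=1
t=3: arr=3 -> substrate=2 bound=2 product=1
t=4: arr=0 -> substrate=1 bound=2 product=2
t=5: arr=3 -> substrate=3 bound=2 product=3
t=6: arr=1 -> substrate=3 bound=2 product=4
t=7: arr=2 -> substrate=4 bound=2 product=5
t=8: arr=2 -> substrate=5 bound=2 product=6

Answer: 1 1 1 2 2 2 2 2 2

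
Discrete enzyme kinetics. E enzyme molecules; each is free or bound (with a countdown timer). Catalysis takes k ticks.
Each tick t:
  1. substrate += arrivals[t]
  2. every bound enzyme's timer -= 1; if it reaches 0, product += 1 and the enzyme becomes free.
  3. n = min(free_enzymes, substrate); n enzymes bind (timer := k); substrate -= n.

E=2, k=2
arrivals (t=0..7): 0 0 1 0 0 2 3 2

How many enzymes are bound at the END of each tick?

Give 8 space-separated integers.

Answer: 0 0 1 1 0 2 2 2

Derivation:
t=0: arr=0 -> substrate=0 bound=0 product=0
t=1: arr=0 -> substrate=0 bound=0 product=0
t=2: arr=1 -> substrate=0 bound=1 product=0
t=3: arr=0 -> substrate=0 bound=1 product=0
t=4: arr=0 -> substrate=0 bound=0 product=1
t=5: arr=2 -> substrate=0 bound=2 product=1
t=6: arr=3 -> substrate=3 bound=2 product=1
t=7: arr=2 -> substrate=3 bound=2 product=3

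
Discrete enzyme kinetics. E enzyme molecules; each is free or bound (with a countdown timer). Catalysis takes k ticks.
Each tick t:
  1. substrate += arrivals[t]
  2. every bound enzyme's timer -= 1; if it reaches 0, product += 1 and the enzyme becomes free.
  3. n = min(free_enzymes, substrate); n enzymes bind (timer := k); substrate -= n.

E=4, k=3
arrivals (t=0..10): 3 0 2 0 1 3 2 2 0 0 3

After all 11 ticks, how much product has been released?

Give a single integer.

Answer: 10

Derivation:
t=0: arr=3 -> substrate=0 bound=3 product=0
t=1: arr=0 -> substrate=0 bound=3 product=0
t=2: arr=2 -> substrate=1 bound=4 product=0
t=3: arr=0 -> substrate=0 bound=2 product=3
t=4: arr=1 -> substrate=0 bound=3 product=3
t=5: arr=3 -> substrate=1 bound=4 product=4
t=6: arr=2 -> substrate=2 bound=4 product=5
t=7: arr=2 -> substrate=3 bound=4 product=6
t=8: arr=0 -> substrate=1 bound=4 product=8
t=9: arr=0 -> substrate=0 bound=4 product=9
t=10: arr=3 -> substrate=2 bound=4 product=10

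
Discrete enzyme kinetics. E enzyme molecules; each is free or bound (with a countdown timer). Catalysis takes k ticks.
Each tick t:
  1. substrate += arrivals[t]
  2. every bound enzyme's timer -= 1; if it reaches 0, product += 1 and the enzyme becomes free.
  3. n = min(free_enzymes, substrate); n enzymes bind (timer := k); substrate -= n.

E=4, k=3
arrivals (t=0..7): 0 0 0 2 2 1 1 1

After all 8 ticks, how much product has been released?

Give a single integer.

t=0: arr=0 -> substrate=0 bound=0 product=0
t=1: arr=0 -> substrate=0 bound=0 product=0
t=2: arr=0 -> substrate=0 bound=0 product=0
t=3: arr=2 -> substrate=0 bound=2 product=0
t=4: arr=2 -> substrate=0 bound=4 product=0
t=5: arr=1 -> substrate=1 bound=4 product=0
t=6: arr=1 -> substrate=0 bound=4 product=2
t=7: arr=1 -> substrate=0 bound=3 product=4

Answer: 4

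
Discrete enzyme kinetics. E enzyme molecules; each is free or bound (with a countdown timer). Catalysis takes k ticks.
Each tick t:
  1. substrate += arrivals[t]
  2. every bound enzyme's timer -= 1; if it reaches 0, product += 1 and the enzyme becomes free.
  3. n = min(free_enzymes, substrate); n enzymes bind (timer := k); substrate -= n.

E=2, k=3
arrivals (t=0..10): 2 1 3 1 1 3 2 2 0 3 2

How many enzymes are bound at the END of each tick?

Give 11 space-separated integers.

t=0: arr=2 -> substrate=0 bound=2 product=0
t=1: arr=1 -> substrate=1 bound=2 product=0
t=2: arr=3 -> substrate=4 bound=2 product=0
t=3: arr=1 -> substrate=3 bound=2 product=2
t=4: arr=1 -> substrate=4 bound=2 product=2
t=5: arr=3 -> substrate=7 bound=2 product=2
t=6: arr=2 -> substrate=7 bound=2 product=4
t=7: arr=2 -> substrate=9 bound=2 product=4
t=8: arr=0 -> substrate=9 bound=2 product=4
t=9: arr=3 -> substrate=10 bound=2 product=6
t=10: arr=2 -> substrate=12 bound=2 product=6

Answer: 2 2 2 2 2 2 2 2 2 2 2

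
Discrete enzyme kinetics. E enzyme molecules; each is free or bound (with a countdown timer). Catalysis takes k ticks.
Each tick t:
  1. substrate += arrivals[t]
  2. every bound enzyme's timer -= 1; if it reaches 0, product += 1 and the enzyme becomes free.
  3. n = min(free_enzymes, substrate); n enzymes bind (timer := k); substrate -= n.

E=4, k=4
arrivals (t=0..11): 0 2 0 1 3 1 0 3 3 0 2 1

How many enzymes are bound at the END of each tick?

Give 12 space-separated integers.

t=0: arr=0 -> substrate=0 bound=0 product=0
t=1: arr=2 -> substrate=0 bound=2 product=0
t=2: arr=0 -> substrate=0 bound=2 product=0
t=3: arr=1 -> substrate=0 bound=3 product=0
t=4: arr=3 -> substrate=2 bound=4 product=0
t=5: arr=1 -> substrate=1 bound=4 product=2
t=6: arr=0 -> substrate=1 bound=4 product=2
t=7: arr=3 -> substrate=3 bound=4 product=3
t=8: arr=3 -> substrate=5 bound=4 product=4
t=9: arr=0 -> substrate=3 bound=4 product=6
t=10: arr=2 -> substrate=5 bound=4 product=6
t=11: arr=1 -> substrate=5 bound=4 product=7

Answer: 0 2 2 3 4 4 4 4 4 4 4 4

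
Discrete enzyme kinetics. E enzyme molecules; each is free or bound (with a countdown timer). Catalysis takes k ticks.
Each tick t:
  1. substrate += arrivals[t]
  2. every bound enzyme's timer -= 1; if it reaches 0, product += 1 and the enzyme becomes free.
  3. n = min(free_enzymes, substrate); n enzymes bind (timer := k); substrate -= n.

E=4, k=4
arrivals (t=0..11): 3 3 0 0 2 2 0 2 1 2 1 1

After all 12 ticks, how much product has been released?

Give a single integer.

Answer: 8

Derivation:
t=0: arr=3 -> substrate=0 bound=3 product=0
t=1: arr=3 -> substrate=2 bound=4 product=0
t=2: arr=0 -> substrate=2 bound=4 product=0
t=3: arr=0 -> substrate=2 bound=4 product=0
t=4: arr=2 -> substrate=1 bound=4 product=3
t=5: arr=2 -> substrate=2 bound=4 product=4
t=6: arr=0 -> substrate=2 bound=4 product=4
t=7: arr=2 -> substrate=4 bound=4 product=4
t=8: arr=1 -> substrate=2 bound=4 product=7
t=9: arr=2 -> substrate=3 bound=4 product=8
t=10: arr=1 -> substrate=4 bound=4 product=8
t=11: arr=1 -> substrate=5 bound=4 product=8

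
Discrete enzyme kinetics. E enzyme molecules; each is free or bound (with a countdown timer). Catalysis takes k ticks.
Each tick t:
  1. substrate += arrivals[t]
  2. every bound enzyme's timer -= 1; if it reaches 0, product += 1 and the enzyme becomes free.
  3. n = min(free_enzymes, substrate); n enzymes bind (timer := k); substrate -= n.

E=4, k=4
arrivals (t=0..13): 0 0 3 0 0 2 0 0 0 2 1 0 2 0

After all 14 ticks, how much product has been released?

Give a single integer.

Answer: 7

Derivation:
t=0: arr=0 -> substrate=0 bound=0 product=0
t=1: arr=0 -> substrate=0 bound=0 product=0
t=2: arr=3 -> substrate=0 bound=3 product=0
t=3: arr=0 -> substrate=0 bound=3 product=0
t=4: arr=0 -> substrate=0 bound=3 product=0
t=5: arr=2 -> substrate=1 bound=4 product=0
t=6: arr=0 -> substrate=0 bound=2 product=3
t=7: arr=0 -> substrate=0 bound=2 product=3
t=8: arr=0 -> substrate=0 bound=2 product=3
t=9: arr=2 -> substrate=0 bound=3 product=4
t=10: arr=1 -> substrate=0 bound=3 product=5
t=11: arr=0 -> substrate=0 bound=3 product=5
t=12: arr=2 -> substrate=1 bound=4 product=5
t=13: arr=0 -> substrate=0 bound=3 product=7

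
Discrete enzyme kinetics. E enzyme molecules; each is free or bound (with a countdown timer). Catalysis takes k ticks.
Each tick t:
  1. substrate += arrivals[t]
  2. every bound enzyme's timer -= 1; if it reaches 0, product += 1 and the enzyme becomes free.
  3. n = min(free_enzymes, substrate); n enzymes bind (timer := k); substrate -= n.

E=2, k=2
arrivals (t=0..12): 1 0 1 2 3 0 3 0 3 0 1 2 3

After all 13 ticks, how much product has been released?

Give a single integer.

Answer: 10

Derivation:
t=0: arr=1 -> substrate=0 bound=1 product=0
t=1: arr=0 -> substrate=0 bound=1 product=0
t=2: arr=1 -> substrate=0 bound=1 product=1
t=3: arr=2 -> substrate=1 bound=2 product=1
t=4: arr=3 -> substrate=3 bound=2 product=2
t=5: arr=0 -> substrate=2 bound=2 product=3
t=6: arr=3 -> substrate=4 bound=2 product=4
t=7: arr=0 -> substrate=3 bound=2 product=5
t=8: arr=3 -> substrate=5 bound=2 product=6
t=9: arr=0 -> substrate=4 bound=2 product=7
t=10: arr=1 -> substrate=4 bound=2 product=8
t=11: arr=2 -> substrate=5 bound=2 product=9
t=12: arr=3 -> substrate=7 bound=2 product=10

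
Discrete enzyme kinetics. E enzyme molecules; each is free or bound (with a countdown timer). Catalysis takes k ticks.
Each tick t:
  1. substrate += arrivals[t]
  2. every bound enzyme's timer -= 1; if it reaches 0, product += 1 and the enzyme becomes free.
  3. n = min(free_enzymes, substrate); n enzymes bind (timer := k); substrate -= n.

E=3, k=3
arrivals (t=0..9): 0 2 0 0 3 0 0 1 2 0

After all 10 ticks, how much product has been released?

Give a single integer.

t=0: arr=0 -> substrate=0 bound=0 product=0
t=1: arr=2 -> substrate=0 bound=2 product=0
t=2: arr=0 -> substrate=0 bound=2 product=0
t=3: arr=0 -> substrate=0 bound=2 product=0
t=4: arr=3 -> substrate=0 bound=3 product=2
t=5: arr=0 -> substrate=0 bound=3 product=2
t=6: arr=0 -> substrate=0 bound=3 product=2
t=7: arr=1 -> substrate=0 bound=1 product=5
t=8: arr=2 -> substrate=0 bound=3 product=5
t=9: arr=0 -> substrate=0 bound=3 product=5

Answer: 5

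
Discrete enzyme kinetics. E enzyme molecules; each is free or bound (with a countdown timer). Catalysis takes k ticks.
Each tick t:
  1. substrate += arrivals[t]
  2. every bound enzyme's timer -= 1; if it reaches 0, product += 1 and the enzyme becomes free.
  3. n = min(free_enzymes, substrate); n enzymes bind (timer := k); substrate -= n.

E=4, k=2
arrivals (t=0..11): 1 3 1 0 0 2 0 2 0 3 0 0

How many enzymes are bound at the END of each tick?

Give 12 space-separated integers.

Answer: 1 4 4 1 0 2 2 2 2 3 3 0

Derivation:
t=0: arr=1 -> substrate=0 bound=1 product=0
t=1: arr=3 -> substrate=0 bound=4 product=0
t=2: arr=1 -> substrate=0 bound=4 product=1
t=3: arr=0 -> substrate=0 bound=1 product=4
t=4: arr=0 -> substrate=0 bound=0 product=5
t=5: arr=2 -> substrate=0 bound=2 product=5
t=6: arr=0 -> substrate=0 bound=2 product=5
t=7: arr=2 -> substrate=0 bound=2 product=7
t=8: arr=0 -> substrate=0 bound=2 product=7
t=9: arr=3 -> substrate=0 bound=3 product=9
t=10: arr=0 -> substrate=0 bound=3 product=9
t=11: arr=0 -> substrate=0 bound=0 product=12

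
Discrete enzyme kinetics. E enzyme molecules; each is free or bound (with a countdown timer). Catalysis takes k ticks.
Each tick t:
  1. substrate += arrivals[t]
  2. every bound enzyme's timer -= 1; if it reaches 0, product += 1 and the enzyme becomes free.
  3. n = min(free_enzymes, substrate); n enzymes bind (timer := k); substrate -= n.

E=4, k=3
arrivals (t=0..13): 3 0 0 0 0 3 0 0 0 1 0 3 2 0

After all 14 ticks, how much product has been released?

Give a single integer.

Answer: 7

Derivation:
t=0: arr=3 -> substrate=0 bound=3 product=0
t=1: arr=0 -> substrate=0 bound=3 product=0
t=2: arr=0 -> substrate=0 bound=3 product=0
t=3: arr=0 -> substrate=0 bound=0 product=3
t=4: arr=0 -> substrate=0 bound=0 product=3
t=5: arr=3 -> substrate=0 bound=3 product=3
t=6: arr=0 -> substrate=0 bound=3 product=3
t=7: arr=0 -> substrate=0 bound=3 product=3
t=8: arr=0 -> substrate=0 bound=0 product=6
t=9: arr=1 -> substrate=0 bound=1 product=6
t=10: arr=0 -> substrate=0 bound=1 product=6
t=11: arr=3 -> substrate=0 bound=4 product=6
t=12: arr=2 -> substrate=1 bound=4 product=7
t=13: arr=0 -> substrate=1 bound=4 product=7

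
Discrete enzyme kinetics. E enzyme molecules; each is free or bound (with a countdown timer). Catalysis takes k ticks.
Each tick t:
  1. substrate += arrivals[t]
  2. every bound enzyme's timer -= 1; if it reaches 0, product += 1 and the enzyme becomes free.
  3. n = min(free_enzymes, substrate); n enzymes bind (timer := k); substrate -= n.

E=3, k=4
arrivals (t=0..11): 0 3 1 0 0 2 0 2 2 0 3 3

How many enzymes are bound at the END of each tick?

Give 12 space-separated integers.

t=0: arr=0 -> substrate=0 bound=0 product=0
t=1: arr=3 -> substrate=0 bound=3 product=0
t=2: arr=1 -> substrate=1 bound=3 product=0
t=3: arr=0 -> substrate=1 bound=3 product=0
t=4: arr=0 -> substrate=1 bound=3 product=0
t=5: arr=2 -> substrate=0 bound=3 product=3
t=6: arr=0 -> substrate=0 bound=3 product=3
t=7: arr=2 -> substrate=2 bound=3 product=3
t=8: arr=2 -> substrate=4 bound=3 product=3
t=9: arr=0 -> substrate=1 bound=3 product=6
t=10: arr=3 -> substrate=4 bound=3 product=6
t=11: arr=3 -> substrate=7 bound=3 product=6

Answer: 0 3 3 3 3 3 3 3 3 3 3 3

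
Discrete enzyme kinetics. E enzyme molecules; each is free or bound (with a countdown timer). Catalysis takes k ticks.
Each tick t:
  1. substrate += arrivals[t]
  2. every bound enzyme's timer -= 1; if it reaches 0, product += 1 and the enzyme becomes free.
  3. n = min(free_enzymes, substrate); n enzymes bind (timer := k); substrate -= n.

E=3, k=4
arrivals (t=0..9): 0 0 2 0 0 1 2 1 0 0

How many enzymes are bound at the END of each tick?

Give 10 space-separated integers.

t=0: arr=0 -> substrate=0 bound=0 product=0
t=1: arr=0 -> substrate=0 bound=0 product=0
t=2: arr=2 -> substrate=0 bound=2 product=0
t=3: arr=0 -> substrate=0 bound=2 product=0
t=4: arr=0 -> substrate=0 bound=2 product=0
t=5: arr=1 -> substrate=0 bound=3 product=0
t=6: arr=2 -> substrate=0 bound=3 product=2
t=7: arr=1 -> substrate=1 bound=3 product=2
t=8: arr=0 -> substrate=1 bound=3 product=2
t=9: arr=0 -> substrate=0 bound=3 product=3

Answer: 0 0 2 2 2 3 3 3 3 3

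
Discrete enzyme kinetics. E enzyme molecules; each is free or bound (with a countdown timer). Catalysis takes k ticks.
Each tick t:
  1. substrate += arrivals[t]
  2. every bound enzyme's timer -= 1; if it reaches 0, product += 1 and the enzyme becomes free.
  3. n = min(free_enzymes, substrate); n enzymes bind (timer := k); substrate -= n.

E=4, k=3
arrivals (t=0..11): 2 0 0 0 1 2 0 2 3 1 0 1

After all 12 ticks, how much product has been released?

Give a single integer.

Answer: 9

Derivation:
t=0: arr=2 -> substrate=0 bound=2 product=0
t=1: arr=0 -> substrate=0 bound=2 product=0
t=2: arr=0 -> substrate=0 bound=2 product=0
t=3: arr=0 -> substrate=0 bound=0 product=2
t=4: arr=1 -> substrate=0 bound=1 product=2
t=5: arr=2 -> substrate=0 bound=3 product=2
t=6: arr=0 -> substrate=0 bound=3 product=2
t=7: arr=2 -> substrate=0 bound=4 product=3
t=8: arr=3 -> substrate=1 bound=4 product=5
t=9: arr=1 -> substrate=2 bound=4 product=5
t=10: arr=0 -> substrate=0 bound=4 product=7
t=11: arr=1 -> substrate=0 bound=3 product=9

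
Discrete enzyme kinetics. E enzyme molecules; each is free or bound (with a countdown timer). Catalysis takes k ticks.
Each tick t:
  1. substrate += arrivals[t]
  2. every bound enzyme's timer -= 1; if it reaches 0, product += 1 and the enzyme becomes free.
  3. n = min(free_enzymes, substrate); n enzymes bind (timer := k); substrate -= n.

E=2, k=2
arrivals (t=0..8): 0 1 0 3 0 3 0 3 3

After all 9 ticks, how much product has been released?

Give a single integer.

t=0: arr=0 -> substrate=0 bound=0 product=0
t=1: arr=1 -> substrate=0 bound=1 product=0
t=2: arr=0 -> substrate=0 bound=1 product=0
t=3: arr=3 -> substrate=1 bound=2 product=1
t=4: arr=0 -> substrate=1 bound=2 product=1
t=5: arr=3 -> substrate=2 bound=2 product=3
t=6: arr=0 -> substrate=2 bound=2 product=3
t=7: arr=3 -> substrate=3 bound=2 product=5
t=8: arr=3 -> substrate=6 bound=2 product=5

Answer: 5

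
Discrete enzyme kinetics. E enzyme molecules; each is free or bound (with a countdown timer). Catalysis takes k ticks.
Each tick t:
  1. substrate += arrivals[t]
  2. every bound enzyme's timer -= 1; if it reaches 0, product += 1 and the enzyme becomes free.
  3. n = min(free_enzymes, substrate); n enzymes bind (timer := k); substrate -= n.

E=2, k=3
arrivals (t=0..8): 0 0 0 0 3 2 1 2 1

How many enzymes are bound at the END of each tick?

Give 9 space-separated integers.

t=0: arr=0 -> substrate=0 bound=0 product=0
t=1: arr=0 -> substrate=0 bound=0 product=0
t=2: arr=0 -> substrate=0 bound=0 product=0
t=3: arr=0 -> substrate=0 bound=0 product=0
t=4: arr=3 -> substrate=1 bound=2 product=0
t=5: arr=2 -> substrate=3 bound=2 product=0
t=6: arr=1 -> substrate=4 bound=2 product=0
t=7: arr=2 -> substrate=4 bound=2 product=2
t=8: arr=1 -> substrate=5 bound=2 product=2

Answer: 0 0 0 0 2 2 2 2 2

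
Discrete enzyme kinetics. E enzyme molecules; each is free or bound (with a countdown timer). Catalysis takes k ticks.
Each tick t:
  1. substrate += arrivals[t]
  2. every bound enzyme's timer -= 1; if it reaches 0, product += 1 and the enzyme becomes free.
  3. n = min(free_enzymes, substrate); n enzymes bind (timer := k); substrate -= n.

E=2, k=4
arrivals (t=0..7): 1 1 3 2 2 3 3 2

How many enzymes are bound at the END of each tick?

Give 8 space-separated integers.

Answer: 1 2 2 2 2 2 2 2

Derivation:
t=0: arr=1 -> substrate=0 bound=1 product=0
t=1: arr=1 -> substrate=0 bound=2 product=0
t=2: arr=3 -> substrate=3 bound=2 product=0
t=3: arr=2 -> substrate=5 bound=2 product=0
t=4: arr=2 -> substrate=6 bound=2 product=1
t=5: arr=3 -> substrate=8 bound=2 product=2
t=6: arr=3 -> substrate=11 bound=2 product=2
t=7: arr=2 -> substrate=13 bound=2 product=2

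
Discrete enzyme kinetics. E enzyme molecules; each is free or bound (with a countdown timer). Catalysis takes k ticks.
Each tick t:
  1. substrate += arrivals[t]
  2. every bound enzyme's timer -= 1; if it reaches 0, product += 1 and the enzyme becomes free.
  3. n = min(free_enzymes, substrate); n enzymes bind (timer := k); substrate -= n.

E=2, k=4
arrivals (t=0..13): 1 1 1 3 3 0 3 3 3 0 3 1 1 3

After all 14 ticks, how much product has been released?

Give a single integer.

t=0: arr=1 -> substrate=0 bound=1 product=0
t=1: arr=1 -> substrate=0 bound=2 product=0
t=2: arr=1 -> substrate=1 bound=2 product=0
t=3: arr=3 -> substrate=4 bound=2 product=0
t=4: arr=3 -> substrate=6 bound=2 product=1
t=5: arr=0 -> substrate=5 bound=2 product=2
t=6: arr=3 -> substrate=8 bound=2 product=2
t=7: arr=3 -> substrate=11 bound=2 product=2
t=8: arr=3 -> substrate=13 bound=2 product=3
t=9: arr=0 -> substrate=12 bound=2 product=4
t=10: arr=3 -> substrate=15 bound=2 product=4
t=11: arr=1 -> substrate=16 bound=2 product=4
t=12: arr=1 -> substrate=16 bound=2 product=5
t=13: arr=3 -> substrate=18 bound=2 product=6

Answer: 6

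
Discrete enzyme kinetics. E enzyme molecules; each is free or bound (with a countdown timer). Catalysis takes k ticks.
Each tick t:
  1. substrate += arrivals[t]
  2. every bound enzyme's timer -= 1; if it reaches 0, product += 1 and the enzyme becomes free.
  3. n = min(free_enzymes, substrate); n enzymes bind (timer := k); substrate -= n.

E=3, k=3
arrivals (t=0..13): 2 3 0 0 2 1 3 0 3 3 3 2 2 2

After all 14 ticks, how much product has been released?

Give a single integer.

t=0: arr=2 -> substrate=0 bound=2 product=0
t=1: arr=3 -> substrate=2 bound=3 product=0
t=2: arr=0 -> substrate=2 bound=3 product=0
t=3: arr=0 -> substrate=0 bound=3 product=2
t=4: arr=2 -> substrate=1 bound=3 product=3
t=5: arr=1 -> substrate=2 bound=3 product=3
t=6: arr=3 -> substrate=3 bound=3 product=5
t=7: arr=0 -> substrate=2 bound=3 product=6
t=8: arr=3 -> substrate=5 bound=3 product=6
t=9: arr=3 -> substrate=6 bound=3 product=8
t=10: arr=3 -> substrate=8 bound=3 product=9
t=11: arr=2 -> substrate=10 bound=3 product=9
t=12: arr=2 -> substrate=10 bound=3 product=11
t=13: arr=2 -> substrate=11 bound=3 product=12

Answer: 12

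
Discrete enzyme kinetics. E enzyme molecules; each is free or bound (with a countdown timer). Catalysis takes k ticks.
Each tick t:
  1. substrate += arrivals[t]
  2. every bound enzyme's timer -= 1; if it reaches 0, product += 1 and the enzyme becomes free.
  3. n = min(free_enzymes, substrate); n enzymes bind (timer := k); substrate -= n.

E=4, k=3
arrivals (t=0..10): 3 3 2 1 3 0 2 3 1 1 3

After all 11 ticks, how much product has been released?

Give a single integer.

t=0: arr=3 -> substrate=0 bound=3 product=0
t=1: arr=3 -> substrate=2 bound=4 product=0
t=2: arr=2 -> substrate=4 bound=4 product=0
t=3: arr=1 -> substrate=2 bound=4 product=3
t=4: arr=3 -> substrate=4 bound=4 product=4
t=5: arr=0 -> substrate=4 bound=4 product=4
t=6: arr=2 -> substrate=3 bound=4 product=7
t=7: arr=3 -> substrate=5 bound=4 product=8
t=8: arr=1 -> substrate=6 bound=4 product=8
t=9: arr=1 -> substrate=4 bound=4 product=11
t=10: arr=3 -> substrate=6 bound=4 product=12

Answer: 12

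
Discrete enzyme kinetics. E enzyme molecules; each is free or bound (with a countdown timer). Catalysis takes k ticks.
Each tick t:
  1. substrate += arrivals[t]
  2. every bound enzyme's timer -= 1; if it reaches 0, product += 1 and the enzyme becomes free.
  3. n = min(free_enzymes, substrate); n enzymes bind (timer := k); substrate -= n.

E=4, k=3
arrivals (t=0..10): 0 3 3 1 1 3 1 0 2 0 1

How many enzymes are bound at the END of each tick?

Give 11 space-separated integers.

Answer: 0 3 4 4 4 4 4 4 4 4 4

Derivation:
t=0: arr=0 -> substrate=0 bound=0 product=0
t=1: arr=3 -> substrate=0 bound=3 product=0
t=2: arr=3 -> substrate=2 bound=4 product=0
t=3: arr=1 -> substrate=3 bound=4 product=0
t=4: arr=1 -> substrate=1 bound=4 product=3
t=5: arr=3 -> substrate=3 bound=4 product=4
t=6: arr=1 -> substrate=4 bound=4 product=4
t=7: arr=0 -> substrate=1 bound=4 product=7
t=8: arr=2 -> substrate=2 bound=4 product=8
t=9: arr=0 -> substrate=2 bound=4 product=8
t=10: arr=1 -> substrate=0 bound=4 product=11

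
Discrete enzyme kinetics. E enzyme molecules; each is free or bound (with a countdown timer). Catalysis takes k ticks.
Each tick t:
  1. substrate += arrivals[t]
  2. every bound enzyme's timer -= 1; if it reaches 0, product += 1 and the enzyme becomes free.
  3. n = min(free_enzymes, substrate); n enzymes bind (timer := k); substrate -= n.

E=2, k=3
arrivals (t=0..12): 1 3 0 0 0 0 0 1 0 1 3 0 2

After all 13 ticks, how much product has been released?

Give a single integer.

t=0: arr=1 -> substrate=0 bound=1 product=0
t=1: arr=3 -> substrate=2 bound=2 product=0
t=2: arr=0 -> substrate=2 bound=2 product=0
t=3: arr=0 -> substrate=1 bound=2 product=1
t=4: arr=0 -> substrate=0 bound=2 product=2
t=5: arr=0 -> substrate=0 bound=2 product=2
t=6: arr=0 -> substrate=0 bound=1 product=3
t=7: arr=1 -> substrate=0 bound=1 product=4
t=8: arr=0 -> substrate=0 bound=1 product=4
t=9: arr=1 -> substrate=0 bound=2 product=4
t=10: arr=3 -> substrate=2 bound=2 product=5
t=11: arr=0 -> substrate=2 bound=2 product=5
t=12: arr=2 -> substrate=3 bound=2 product=6

Answer: 6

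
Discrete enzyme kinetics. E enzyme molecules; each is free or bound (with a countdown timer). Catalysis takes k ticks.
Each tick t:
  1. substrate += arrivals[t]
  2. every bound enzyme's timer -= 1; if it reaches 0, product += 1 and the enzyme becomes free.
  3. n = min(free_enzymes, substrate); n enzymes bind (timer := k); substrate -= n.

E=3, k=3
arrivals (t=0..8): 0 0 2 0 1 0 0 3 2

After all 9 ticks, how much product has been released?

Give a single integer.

Answer: 3

Derivation:
t=0: arr=0 -> substrate=0 bound=0 product=0
t=1: arr=0 -> substrate=0 bound=0 product=0
t=2: arr=2 -> substrate=0 bound=2 product=0
t=3: arr=0 -> substrate=0 bound=2 product=0
t=4: arr=1 -> substrate=0 bound=3 product=0
t=5: arr=0 -> substrate=0 bound=1 product=2
t=6: arr=0 -> substrate=0 bound=1 product=2
t=7: arr=3 -> substrate=0 bound=3 product=3
t=8: arr=2 -> substrate=2 bound=3 product=3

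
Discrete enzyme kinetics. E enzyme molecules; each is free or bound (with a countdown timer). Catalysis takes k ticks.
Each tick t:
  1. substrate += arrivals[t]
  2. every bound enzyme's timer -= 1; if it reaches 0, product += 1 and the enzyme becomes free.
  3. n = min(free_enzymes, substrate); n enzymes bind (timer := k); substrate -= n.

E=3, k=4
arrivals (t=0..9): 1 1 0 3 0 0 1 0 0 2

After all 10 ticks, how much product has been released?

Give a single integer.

t=0: arr=1 -> substrate=0 bound=1 product=0
t=1: arr=1 -> substrate=0 bound=2 product=0
t=2: arr=0 -> substrate=0 bound=2 product=0
t=3: arr=3 -> substrate=2 bound=3 product=0
t=4: arr=0 -> substrate=1 bound=3 product=1
t=5: arr=0 -> substrate=0 bound=3 product=2
t=6: arr=1 -> substrate=1 bound=3 product=2
t=7: arr=0 -> substrate=0 bound=3 product=3
t=8: arr=0 -> substrate=0 bound=2 product=4
t=9: arr=2 -> substrate=0 bound=3 product=5

Answer: 5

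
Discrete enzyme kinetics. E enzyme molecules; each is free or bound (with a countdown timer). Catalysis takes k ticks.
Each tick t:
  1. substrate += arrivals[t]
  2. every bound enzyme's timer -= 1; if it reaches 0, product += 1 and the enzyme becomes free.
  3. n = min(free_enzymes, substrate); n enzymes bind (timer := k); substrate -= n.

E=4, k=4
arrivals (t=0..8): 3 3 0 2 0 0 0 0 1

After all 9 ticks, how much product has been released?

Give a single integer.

t=0: arr=3 -> substrate=0 bound=3 product=0
t=1: arr=3 -> substrate=2 bound=4 product=0
t=2: arr=0 -> substrate=2 bound=4 product=0
t=3: arr=2 -> substrate=4 bound=4 product=0
t=4: arr=0 -> substrate=1 bound=4 product=3
t=5: arr=0 -> substrate=0 bound=4 product=4
t=6: arr=0 -> substrate=0 bound=4 product=4
t=7: arr=0 -> substrate=0 bound=4 product=4
t=8: arr=1 -> substrate=0 bound=2 product=7

Answer: 7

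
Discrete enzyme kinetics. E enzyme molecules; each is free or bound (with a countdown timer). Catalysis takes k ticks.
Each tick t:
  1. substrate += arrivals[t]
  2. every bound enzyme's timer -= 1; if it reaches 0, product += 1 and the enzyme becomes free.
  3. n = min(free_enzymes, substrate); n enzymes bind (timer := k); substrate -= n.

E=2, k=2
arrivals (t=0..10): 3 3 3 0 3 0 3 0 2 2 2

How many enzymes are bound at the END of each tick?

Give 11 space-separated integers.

t=0: arr=3 -> substrate=1 bound=2 product=0
t=1: arr=3 -> substrate=4 bound=2 product=0
t=2: arr=3 -> substrate=5 bound=2 product=2
t=3: arr=0 -> substrate=5 bound=2 product=2
t=4: arr=3 -> substrate=6 bound=2 product=4
t=5: arr=0 -> substrate=6 bound=2 product=4
t=6: arr=3 -> substrate=7 bound=2 product=6
t=7: arr=0 -> substrate=7 bound=2 product=6
t=8: arr=2 -> substrate=7 bound=2 product=8
t=9: arr=2 -> substrate=9 bound=2 product=8
t=10: arr=2 -> substrate=9 bound=2 product=10

Answer: 2 2 2 2 2 2 2 2 2 2 2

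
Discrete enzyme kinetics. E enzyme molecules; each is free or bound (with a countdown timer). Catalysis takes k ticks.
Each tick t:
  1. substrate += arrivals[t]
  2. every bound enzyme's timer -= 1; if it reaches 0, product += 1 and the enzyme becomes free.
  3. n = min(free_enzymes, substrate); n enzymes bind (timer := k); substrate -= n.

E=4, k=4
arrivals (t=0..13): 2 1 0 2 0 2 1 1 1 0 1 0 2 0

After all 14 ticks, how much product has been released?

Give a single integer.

t=0: arr=2 -> substrate=0 bound=2 product=0
t=1: arr=1 -> substrate=0 bound=3 product=0
t=2: arr=0 -> substrate=0 bound=3 product=0
t=3: arr=2 -> substrate=1 bound=4 product=0
t=4: arr=0 -> substrate=0 bound=3 product=2
t=5: arr=2 -> substrate=0 bound=4 product=3
t=6: arr=1 -> substrate=1 bound=4 product=3
t=7: arr=1 -> substrate=1 bound=4 product=4
t=8: arr=1 -> substrate=1 bound=4 product=5
t=9: arr=0 -> substrate=0 bound=3 product=7
t=10: arr=1 -> substrate=0 bound=4 product=7
t=11: arr=0 -> substrate=0 bound=3 product=8
t=12: arr=2 -> substrate=0 bound=4 product=9
t=13: arr=0 -> substrate=0 bound=3 product=10

Answer: 10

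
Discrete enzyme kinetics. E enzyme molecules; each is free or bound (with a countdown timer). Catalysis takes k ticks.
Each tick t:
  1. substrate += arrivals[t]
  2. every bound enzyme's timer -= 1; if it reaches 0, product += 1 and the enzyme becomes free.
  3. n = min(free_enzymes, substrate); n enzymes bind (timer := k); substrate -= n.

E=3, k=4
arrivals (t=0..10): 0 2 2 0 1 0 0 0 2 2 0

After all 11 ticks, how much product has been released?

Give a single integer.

t=0: arr=0 -> substrate=0 bound=0 product=0
t=1: arr=2 -> substrate=0 bound=2 product=0
t=2: arr=2 -> substrate=1 bound=3 product=0
t=3: arr=0 -> substrate=1 bound=3 product=0
t=4: arr=1 -> substrate=2 bound=3 product=0
t=5: arr=0 -> substrate=0 bound=3 product=2
t=6: arr=0 -> substrate=0 bound=2 product=3
t=7: arr=0 -> substrate=0 bound=2 product=3
t=8: arr=2 -> substrate=1 bound=3 product=3
t=9: arr=2 -> substrate=1 bound=3 product=5
t=10: arr=0 -> substrate=1 bound=3 product=5

Answer: 5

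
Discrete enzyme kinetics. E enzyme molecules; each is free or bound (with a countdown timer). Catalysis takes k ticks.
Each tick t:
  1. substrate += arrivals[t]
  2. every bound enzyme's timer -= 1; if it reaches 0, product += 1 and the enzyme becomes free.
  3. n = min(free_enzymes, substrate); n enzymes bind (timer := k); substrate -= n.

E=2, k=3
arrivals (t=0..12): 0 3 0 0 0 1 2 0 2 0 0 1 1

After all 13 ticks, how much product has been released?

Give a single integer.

t=0: arr=0 -> substrate=0 bound=0 product=0
t=1: arr=3 -> substrate=1 bound=2 product=0
t=2: arr=0 -> substrate=1 bound=2 product=0
t=3: arr=0 -> substrate=1 bound=2 product=0
t=4: arr=0 -> substrate=0 bound=1 product=2
t=5: arr=1 -> substrate=0 bound=2 product=2
t=6: arr=2 -> substrate=2 bound=2 product=2
t=7: arr=0 -> substrate=1 bound=2 product=3
t=8: arr=2 -> substrate=2 bound=2 product=4
t=9: arr=0 -> substrate=2 bound=2 product=4
t=10: arr=0 -> substrate=1 bound=2 product=5
t=11: arr=1 -> substrate=1 bound=2 product=6
t=12: arr=1 -> substrate=2 bound=2 product=6

Answer: 6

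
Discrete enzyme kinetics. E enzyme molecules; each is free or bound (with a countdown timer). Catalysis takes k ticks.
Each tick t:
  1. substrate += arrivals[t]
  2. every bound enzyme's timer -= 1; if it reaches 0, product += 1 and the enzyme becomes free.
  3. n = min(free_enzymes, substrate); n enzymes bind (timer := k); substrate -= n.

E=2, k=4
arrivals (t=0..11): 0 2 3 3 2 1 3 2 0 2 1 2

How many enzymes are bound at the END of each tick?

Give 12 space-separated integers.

t=0: arr=0 -> substrate=0 bound=0 product=0
t=1: arr=2 -> substrate=0 bound=2 product=0
t=2: arr=3 -> substrate=3 bound=2 product=0
t=3: arr=3 -> substrate=6 bound=2 product=0
t=4: arr=2 -> substrate=8 bound=2 product=0
t=5: arr=1 -> substrate=7 bound=2 product=2
t=6: arr=3 -> substrate=10 bound=2 product=2
t=7: arr=2 -> substrate=12 bound=2 product=2
t=8: arr=0 -> substrate=12 bound=2 product=2
t=9: arr=2 -> substrate=12 bound=2 product=4
t=10: arr=1 -> substrate=13 bound=2 product=4
t=11: arr=2 -> substrate=15 bound=2 product=4

Answer: 0 2 2 2 2 2 2 2 2 2 2 2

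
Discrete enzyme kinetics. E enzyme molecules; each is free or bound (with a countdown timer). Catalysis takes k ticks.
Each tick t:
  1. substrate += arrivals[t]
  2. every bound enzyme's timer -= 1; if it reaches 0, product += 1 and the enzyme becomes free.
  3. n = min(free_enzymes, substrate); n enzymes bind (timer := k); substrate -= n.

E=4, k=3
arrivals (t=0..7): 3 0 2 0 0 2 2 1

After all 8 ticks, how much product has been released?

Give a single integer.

t=0: arr=3 -> substrate=0 bound=3 product=0
t=1: arr=0 -> substrate=0 bound=3 product=0
t=2: arr=2 -> substrate=1 bound=4 product=0
t=3: arr=0 -> substrate=0 bound=2 product=3
t=4: arr=0 -> substrate=0 bound=2 product=3
t=5: arr=2 -> substrate=0 bound=3 product=4
t=6: arr=2 -> substrate=0 bound=4 product=5
t=7: arr=1 -> substrate=1 bound=4 product=5

Answer: 5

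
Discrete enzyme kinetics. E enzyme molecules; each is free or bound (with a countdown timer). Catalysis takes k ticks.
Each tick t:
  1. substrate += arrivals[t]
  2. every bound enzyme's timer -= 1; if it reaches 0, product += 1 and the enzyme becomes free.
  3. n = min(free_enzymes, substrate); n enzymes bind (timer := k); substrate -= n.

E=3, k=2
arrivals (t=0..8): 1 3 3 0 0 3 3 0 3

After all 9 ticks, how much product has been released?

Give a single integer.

t=0: arr=1 -> substrate=0 bound=1 product=0
t=1: arr=3 -> substrate=1 bound=3 product=0
t=2: arr=3 -> substrate=3 bound=3 product=1
t=3: arr=0 -> substrate=1 bound=3 product=3
t=4: arr=0 -> substrate=0 bound=3 product=4
t=5: arr=3 -> substrate=1 bound=3 product=6
t=6: arr=3 -> substrate=3 bound=3 product=7
t=7: arr=0 -> substrate=1 bound=3 product=9
t=8: arr=3 -> substrate=3 bound=3 product=10

Answer: 10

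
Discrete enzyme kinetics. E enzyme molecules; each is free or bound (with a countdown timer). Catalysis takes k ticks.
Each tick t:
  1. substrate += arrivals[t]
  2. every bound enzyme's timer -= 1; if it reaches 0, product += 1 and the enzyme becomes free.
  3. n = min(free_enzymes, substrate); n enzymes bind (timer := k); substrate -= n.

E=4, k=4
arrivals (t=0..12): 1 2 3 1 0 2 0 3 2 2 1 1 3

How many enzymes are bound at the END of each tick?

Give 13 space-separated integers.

t=0: arr=1 -> substrate=0 bound=1 product=0
t=1: arr=2 -> substrate=0 bound=3 product=0
t=2: arr=3 -> substrate=2 bound=4 product=0
t=3: arr=1 -> substrate=3 bound=4 product=0
t=4: arr=0 -> substrate=2 bound=4 product=1
t=5: arr=2 -> substrate=2 bound=4 product=3
t=6: arr=0 -> substrate=1 bound=4 product=4
t=7: arr=3 -> substrate=4 bound=4 product=4
t=8: arr=2 -> substrate=5 bound=4 product=5
t=9: arr=2 -> substrate=5 bound=4 product=7
t=10: arr=1 -> substrate=5 bound=4 product=8
t=11: arr=1 -> substrate=6 bound=4 product=8
t=12: arr=3 -> substrate=8 bound=4 product=9

Answer: 1 3 4 4 4 4 4 4 4 4 4 4 4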